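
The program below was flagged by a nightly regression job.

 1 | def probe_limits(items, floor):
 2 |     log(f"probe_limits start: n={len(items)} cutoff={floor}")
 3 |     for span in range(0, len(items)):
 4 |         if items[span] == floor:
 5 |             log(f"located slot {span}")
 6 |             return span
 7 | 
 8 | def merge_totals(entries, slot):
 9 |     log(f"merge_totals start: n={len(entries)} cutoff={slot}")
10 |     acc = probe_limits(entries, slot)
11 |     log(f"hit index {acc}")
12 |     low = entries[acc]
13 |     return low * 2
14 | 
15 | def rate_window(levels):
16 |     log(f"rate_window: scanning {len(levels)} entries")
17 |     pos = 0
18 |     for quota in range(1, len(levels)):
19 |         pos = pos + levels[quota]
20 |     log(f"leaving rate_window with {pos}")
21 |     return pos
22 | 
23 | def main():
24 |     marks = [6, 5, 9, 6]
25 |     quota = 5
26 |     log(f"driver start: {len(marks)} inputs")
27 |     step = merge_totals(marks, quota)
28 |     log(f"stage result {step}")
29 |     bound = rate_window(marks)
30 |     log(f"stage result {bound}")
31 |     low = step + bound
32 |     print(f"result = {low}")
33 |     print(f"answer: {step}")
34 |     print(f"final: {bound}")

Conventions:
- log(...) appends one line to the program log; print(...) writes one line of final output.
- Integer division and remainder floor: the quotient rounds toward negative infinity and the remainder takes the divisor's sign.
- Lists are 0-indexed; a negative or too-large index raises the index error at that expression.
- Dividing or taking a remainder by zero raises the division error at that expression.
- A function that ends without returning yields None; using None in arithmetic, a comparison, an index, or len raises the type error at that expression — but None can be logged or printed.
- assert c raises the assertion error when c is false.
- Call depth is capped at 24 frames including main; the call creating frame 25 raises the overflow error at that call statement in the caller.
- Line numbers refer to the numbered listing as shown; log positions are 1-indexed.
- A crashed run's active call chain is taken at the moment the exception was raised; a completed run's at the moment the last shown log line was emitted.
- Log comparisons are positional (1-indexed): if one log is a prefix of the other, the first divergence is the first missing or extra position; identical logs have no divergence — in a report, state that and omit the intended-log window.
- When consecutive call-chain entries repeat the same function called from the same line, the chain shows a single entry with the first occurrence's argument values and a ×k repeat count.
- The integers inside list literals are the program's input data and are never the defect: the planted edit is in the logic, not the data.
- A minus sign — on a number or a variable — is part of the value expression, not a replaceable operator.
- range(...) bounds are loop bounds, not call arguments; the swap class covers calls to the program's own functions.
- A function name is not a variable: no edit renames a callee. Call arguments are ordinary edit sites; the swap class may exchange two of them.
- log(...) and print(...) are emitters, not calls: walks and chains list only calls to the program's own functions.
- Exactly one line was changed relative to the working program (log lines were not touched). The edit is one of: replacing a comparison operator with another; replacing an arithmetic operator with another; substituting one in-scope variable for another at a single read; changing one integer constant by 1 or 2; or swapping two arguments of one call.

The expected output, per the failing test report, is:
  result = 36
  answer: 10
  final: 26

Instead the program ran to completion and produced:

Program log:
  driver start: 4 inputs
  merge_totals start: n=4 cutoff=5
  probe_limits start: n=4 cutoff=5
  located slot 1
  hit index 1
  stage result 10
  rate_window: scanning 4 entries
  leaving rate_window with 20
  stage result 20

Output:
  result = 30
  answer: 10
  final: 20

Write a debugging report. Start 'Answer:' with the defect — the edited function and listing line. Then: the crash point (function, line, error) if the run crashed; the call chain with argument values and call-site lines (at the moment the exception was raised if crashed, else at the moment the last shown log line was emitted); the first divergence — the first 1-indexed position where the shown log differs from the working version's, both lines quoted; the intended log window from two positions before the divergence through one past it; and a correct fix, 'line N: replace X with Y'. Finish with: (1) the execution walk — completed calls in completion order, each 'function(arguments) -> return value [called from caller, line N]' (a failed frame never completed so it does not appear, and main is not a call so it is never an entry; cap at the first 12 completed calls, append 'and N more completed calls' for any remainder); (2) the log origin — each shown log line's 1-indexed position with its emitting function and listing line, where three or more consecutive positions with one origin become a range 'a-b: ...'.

Answer: the defect is in rate_window at line 18.
The tell: The earliest visible damage is log position 8 — 'leaving rate_window with 20' rather than the intended 'leaving rate_window with 26'.
Call chain: main.
First divergence: position 8 — the shown line 'leaving rate_window with 20' should read 'leaving rate_window with 26'.
Intended log window:
  6: stage result 10
  7: rate_window: scanning 4 entries
  8: leaving rate_window with 26
  9: stage result 26
Execution walk:
  probe_limits([6, 5, 9, 6], 5) -> 1  [called from merge_totals, line 10]
  merge_totals([6, 5, 9, 6], 5) -> 10  [called from main, line 27]
  rate_window([6, 5, 9, 6]) -> 20  [called from main, line 29]
Log origins:
  1: from main, line 26
  2: from merge_totals, line 9
  3: from probe_limits, line 2
  4: from probe_limits, line 5
  5: from merge_totals, line 11
  6: from main, line 28
  7: from rate_window, line 16
  8: from rate_window, line 20
  9: from main, line 30
A correct fix: line 18: replace `1` with `0`.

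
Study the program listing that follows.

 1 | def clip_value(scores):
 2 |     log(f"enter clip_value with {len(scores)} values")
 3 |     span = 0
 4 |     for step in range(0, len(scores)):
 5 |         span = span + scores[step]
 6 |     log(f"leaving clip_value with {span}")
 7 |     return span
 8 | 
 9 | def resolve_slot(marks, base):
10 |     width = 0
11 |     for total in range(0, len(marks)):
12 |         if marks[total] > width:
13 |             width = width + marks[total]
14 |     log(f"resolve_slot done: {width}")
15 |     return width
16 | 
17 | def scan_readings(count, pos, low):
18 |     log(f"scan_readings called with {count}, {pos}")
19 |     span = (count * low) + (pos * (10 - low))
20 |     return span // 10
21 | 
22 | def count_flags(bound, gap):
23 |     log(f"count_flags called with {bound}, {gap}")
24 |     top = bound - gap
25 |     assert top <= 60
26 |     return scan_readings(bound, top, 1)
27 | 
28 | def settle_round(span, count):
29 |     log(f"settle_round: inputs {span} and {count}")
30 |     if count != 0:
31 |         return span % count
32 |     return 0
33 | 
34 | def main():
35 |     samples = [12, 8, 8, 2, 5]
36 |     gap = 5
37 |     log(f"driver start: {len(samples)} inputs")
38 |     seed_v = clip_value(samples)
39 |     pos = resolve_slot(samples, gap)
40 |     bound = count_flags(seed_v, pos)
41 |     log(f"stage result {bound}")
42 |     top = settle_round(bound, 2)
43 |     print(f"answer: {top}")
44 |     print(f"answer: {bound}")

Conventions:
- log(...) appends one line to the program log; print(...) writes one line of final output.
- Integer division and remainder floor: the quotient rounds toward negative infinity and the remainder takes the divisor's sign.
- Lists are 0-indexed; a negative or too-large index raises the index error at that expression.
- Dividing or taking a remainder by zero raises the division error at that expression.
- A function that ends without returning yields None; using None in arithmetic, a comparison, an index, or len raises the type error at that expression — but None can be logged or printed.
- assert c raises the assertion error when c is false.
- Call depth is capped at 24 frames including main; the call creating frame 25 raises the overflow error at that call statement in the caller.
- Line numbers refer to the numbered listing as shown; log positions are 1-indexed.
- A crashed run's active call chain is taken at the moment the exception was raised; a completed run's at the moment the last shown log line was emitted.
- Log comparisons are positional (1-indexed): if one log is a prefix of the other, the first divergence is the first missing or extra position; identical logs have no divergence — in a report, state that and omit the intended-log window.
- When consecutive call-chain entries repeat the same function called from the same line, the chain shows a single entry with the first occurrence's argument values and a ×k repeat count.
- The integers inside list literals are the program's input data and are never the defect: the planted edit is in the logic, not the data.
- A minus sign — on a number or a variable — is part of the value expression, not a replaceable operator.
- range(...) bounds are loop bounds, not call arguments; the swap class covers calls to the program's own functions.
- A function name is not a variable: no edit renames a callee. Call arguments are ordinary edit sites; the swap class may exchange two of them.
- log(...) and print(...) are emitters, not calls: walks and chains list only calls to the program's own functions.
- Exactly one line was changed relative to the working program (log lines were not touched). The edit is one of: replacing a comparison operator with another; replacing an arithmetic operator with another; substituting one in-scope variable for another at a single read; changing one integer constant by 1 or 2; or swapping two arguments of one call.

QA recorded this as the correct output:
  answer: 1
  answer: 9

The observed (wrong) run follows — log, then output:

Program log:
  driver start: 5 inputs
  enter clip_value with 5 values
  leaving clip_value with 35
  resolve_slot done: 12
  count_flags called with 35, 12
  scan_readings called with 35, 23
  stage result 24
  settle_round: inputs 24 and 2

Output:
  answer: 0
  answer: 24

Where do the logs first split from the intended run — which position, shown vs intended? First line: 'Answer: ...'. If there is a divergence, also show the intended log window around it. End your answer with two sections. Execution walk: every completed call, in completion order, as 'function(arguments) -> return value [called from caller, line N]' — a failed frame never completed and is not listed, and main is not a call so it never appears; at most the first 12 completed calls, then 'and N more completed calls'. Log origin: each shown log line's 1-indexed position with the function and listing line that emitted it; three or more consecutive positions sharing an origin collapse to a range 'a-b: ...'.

Answer: at position 4 the run shows 'resolve_slot done: 12' where the working version logs 'resolve_slot done: 28'.
Intended log window:
  2: enter clip_value with 5 values
  3: leaving clip_value with 35
  4: resolve_slot done: 28
  5: count_flags called with 35, 28
Execution walk:
  clip_value([12, 8, 8, 2, 5]) -> 35  [called from main, line 38]
  resolve_slot([12, 8, 8, 2, 5], 5) -> 12  [called from main, line 39]
  scan_readings(35, 23, 1) -> 24  [called from count_flags, line 26]
  count_flags(35, 12) -> 24  [called from main, line 40]
  settle_round(24, 2) -> 0  [called from main, line 42]
Log line origins:
  1 — main, line 37
  2 — clip_value, line 2
  3 — clip_value, line 6
  4 — resolve_slot, line 14
  5 — count_flags, line 23
  6 — scan_readings, line 18
  7 — main, line 41
  8 — settle_round, line 29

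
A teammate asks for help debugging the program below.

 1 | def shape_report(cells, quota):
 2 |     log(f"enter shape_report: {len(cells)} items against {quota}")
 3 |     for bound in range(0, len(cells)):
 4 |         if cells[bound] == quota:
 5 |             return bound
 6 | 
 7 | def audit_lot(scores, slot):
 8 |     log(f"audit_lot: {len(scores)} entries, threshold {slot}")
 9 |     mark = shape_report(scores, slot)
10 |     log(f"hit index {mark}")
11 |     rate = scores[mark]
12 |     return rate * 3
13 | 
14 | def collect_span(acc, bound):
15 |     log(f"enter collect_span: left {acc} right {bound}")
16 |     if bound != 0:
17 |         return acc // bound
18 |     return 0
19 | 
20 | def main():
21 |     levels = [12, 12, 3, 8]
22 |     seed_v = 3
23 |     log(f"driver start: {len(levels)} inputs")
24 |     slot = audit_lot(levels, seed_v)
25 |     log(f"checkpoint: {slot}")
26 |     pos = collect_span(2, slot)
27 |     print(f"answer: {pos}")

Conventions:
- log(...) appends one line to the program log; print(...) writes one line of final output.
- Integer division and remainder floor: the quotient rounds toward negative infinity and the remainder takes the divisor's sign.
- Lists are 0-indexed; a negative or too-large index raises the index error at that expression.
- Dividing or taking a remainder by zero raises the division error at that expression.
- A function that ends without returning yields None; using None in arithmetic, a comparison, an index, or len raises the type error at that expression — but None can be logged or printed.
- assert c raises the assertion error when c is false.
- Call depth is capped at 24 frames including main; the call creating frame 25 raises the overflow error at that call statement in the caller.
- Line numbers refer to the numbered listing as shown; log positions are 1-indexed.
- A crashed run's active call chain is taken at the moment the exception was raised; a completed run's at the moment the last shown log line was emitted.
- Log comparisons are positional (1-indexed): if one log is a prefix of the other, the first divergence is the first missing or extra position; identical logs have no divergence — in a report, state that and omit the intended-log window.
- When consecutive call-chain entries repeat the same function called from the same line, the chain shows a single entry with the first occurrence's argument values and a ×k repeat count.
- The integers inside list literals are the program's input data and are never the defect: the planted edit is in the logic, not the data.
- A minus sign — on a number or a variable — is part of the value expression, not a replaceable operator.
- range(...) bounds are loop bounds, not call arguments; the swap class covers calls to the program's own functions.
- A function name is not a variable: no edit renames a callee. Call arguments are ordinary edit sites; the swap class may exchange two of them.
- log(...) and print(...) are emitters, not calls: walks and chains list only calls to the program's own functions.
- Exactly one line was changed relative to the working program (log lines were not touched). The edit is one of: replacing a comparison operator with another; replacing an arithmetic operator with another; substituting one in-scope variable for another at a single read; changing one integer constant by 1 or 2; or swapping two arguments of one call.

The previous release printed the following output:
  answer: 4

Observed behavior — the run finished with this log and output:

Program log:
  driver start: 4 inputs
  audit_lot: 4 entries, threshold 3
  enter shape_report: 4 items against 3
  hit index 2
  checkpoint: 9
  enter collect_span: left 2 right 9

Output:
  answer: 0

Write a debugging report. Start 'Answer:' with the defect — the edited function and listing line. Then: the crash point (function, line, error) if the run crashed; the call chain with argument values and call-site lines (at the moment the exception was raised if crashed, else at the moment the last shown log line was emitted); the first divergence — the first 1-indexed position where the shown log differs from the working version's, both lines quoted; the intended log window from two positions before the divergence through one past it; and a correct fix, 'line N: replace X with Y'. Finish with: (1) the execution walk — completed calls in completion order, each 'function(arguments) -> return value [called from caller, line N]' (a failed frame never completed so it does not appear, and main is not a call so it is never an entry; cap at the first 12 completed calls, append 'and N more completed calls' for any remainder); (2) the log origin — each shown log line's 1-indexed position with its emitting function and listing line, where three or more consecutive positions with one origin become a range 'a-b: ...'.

Answer: the defect is in main at line 26.
Core observation: Everything matches until log position 6, which reads 'enter collect_span: left 2 right 9' in place of 'enter collect_span: left 9 right 2'.
Call chain: main -> collect_span(2, 9) (called at line 26).
First divergence: position 6 — the shown line 'enter collect_span: left 2 right 9' should read 'enter collect_span: left 9 right 2'.
Intended log window:
  4: hit index 2
  5: checkpoint: 9
  6: enter collect_span: left 9 right 2
Execution walk:
  shape_report([12, 12, 3, 8], 3) -> 2  [called from audit_lot, line 9]
  audit_lot([12, 12, 3, 8], 3) -> 9  [called from main, line 24]
  collect_span(2, 9) -> 0  [called from main, line 26]
Log line origins:
  1: logged in main at line 23
  2: logged in audit_lot at line 8
  3: logged in shape_report at line 2
  4: logged in audit_lot at line 10
  5: logged in main at line 25
  6: logged in collect_span at line 15
A correct fix: line 26: replace `collect_span(2, slot)` with `collect_span(slot, 2)`.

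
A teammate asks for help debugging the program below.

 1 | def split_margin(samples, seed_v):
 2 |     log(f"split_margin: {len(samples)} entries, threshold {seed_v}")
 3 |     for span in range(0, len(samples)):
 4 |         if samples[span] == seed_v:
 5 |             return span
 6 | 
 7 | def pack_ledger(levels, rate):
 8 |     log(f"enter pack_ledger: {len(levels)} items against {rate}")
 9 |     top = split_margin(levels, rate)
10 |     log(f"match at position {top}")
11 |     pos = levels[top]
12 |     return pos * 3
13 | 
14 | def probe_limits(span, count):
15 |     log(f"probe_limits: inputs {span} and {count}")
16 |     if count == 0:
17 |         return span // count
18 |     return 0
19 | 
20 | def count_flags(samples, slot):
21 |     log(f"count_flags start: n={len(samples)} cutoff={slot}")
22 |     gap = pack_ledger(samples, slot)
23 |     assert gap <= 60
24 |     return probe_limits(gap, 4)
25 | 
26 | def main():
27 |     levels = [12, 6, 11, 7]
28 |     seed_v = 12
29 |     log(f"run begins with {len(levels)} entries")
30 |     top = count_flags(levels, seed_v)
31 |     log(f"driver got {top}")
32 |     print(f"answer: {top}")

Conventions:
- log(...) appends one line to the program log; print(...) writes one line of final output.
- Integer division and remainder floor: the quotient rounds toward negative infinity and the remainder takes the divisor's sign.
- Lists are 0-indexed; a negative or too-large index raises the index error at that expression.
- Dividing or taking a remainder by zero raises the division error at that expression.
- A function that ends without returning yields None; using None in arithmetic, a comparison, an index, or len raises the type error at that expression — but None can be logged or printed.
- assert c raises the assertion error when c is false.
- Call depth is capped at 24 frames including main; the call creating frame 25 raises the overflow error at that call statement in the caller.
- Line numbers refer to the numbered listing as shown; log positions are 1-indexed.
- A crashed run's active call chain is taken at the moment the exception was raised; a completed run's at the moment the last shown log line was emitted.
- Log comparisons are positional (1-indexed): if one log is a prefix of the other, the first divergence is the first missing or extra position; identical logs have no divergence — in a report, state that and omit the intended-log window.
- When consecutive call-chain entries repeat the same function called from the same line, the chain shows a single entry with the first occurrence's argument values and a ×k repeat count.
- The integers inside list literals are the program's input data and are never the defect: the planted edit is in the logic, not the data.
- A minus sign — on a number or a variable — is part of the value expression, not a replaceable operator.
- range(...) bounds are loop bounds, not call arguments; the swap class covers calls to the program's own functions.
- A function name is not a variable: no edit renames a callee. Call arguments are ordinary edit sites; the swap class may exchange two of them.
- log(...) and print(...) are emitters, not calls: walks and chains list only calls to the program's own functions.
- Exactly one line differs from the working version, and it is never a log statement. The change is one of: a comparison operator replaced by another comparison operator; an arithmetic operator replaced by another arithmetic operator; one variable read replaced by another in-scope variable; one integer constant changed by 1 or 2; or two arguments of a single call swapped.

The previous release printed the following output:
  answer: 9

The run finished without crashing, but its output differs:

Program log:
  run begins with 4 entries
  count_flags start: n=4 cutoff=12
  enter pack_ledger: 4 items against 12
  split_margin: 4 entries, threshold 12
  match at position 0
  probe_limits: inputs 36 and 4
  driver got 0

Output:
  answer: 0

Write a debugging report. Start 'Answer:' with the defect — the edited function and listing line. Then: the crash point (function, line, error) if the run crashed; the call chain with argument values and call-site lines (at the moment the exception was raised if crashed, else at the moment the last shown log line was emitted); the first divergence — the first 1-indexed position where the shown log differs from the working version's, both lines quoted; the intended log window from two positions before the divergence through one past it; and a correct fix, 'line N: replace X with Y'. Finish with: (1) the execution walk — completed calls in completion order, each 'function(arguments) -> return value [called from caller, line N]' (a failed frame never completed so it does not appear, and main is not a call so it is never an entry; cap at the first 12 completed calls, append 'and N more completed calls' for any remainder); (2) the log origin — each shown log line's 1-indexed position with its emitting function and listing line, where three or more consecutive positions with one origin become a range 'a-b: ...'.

Answer: the defect is in probe_limits at line 16.
The tell: Log line 7 is where behavior first shows: 'driver got 0' appears instead of 'driver got 9'.
Call chain: main.
First divergence: at position 7 the run shows 'driver got 0' where the working version logs 'driver got 9'.
Intended log window:
  5: match at position 0
  6: probe_limits: inputs 36 and 4
  7: driver got 9
Execution walk:
  split_margin([12, 6, 11, 7], 12) -> 0  [called from pack_ledger, line 9]
  pack_ledger([12, 6, 11, 7], 12) -> 36  [called from count_flags, line 22]
  probe_limits(36, 4) -> 0  [called from count_flags, line 24]
  count_flags([12, 6, 11, 7], 12) -> 0  [called from main, line 30]
Log line origins:
  1 — main, line 29
  2 — count_flags, line 21
  3 — pack_ledger, line 8
  4 — split_margin, line 2
  5 — pack_ledger, line 10
  6 — probe_limits, line 15
  7 — main, line 31
A correct fix: line 16: replace `==` with `!=`.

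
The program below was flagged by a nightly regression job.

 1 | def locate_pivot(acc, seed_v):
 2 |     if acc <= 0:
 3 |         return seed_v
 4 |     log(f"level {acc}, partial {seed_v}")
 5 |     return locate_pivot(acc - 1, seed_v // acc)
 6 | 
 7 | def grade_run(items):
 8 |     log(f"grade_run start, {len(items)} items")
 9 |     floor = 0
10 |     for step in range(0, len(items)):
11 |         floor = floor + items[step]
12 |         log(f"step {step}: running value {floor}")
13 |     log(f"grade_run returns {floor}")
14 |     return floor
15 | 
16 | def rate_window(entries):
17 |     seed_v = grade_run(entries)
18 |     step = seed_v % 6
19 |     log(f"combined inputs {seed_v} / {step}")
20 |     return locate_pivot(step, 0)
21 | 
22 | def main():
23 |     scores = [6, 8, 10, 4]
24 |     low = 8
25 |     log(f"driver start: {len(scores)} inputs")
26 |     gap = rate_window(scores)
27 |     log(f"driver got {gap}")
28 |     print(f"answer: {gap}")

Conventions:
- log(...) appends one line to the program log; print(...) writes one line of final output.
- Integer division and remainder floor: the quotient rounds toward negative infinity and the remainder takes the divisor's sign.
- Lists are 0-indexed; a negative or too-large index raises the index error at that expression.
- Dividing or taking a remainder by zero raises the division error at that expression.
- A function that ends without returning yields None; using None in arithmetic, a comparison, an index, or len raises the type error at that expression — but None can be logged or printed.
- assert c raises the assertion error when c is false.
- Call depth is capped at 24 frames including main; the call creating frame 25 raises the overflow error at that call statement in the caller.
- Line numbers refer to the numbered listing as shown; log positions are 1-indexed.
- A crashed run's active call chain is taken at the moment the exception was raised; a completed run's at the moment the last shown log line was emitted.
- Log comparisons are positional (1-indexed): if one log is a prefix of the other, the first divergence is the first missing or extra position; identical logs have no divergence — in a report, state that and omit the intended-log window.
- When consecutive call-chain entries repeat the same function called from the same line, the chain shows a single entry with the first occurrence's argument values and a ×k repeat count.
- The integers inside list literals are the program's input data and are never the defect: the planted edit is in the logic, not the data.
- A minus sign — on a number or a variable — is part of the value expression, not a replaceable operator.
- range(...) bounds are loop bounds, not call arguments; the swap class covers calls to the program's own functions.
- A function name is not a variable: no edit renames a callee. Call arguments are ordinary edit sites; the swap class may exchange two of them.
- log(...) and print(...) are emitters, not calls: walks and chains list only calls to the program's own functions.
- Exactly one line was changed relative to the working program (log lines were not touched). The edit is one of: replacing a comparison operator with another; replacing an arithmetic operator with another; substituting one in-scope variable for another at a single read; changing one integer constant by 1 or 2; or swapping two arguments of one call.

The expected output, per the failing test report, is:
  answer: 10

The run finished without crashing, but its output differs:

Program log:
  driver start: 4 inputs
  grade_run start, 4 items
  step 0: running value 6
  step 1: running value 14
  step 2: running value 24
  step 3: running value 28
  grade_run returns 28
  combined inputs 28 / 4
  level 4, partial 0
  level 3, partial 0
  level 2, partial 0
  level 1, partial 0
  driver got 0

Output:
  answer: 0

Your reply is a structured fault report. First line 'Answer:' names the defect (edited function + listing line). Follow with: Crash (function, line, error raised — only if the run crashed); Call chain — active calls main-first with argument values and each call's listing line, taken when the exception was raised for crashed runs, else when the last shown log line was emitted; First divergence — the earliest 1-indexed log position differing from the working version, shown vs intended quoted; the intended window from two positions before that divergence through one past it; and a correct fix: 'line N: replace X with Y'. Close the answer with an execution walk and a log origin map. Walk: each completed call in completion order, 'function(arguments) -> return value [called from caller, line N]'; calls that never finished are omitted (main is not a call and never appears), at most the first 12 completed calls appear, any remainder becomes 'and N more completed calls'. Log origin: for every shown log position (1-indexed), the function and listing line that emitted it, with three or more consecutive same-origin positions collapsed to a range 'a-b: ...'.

Answer: the defect is in locate_pivot at line 5.
Core observation: The earliest visible damage is log position 10 — 'level 3, partial 0' rather than the intended 'level 3, partial 4'.
Call chain: main.
First divergence: position 10 — shown 'level 3, partial 0', intended 'level 3, partial 4'.
Intended log window:
  8: combined inputs 28 / 4
  9: level 4, partial 0
  10: level 3, partial 4
  11: level 2, partial 7
Execution walk:
  grade_run([6, 8, 10, 4]) -> 28  [called from rate_window, line 17]
  locate_pivot(0, 0) -> 0  [called from locate_pivot, line 5]
  locate_pivot(1, 0) -> 0  [called from locate_pivot, line 5]
  locate_pivot(2, 0) -> 0  [called from locate_pivot, line 5]
  locate_pivot(3, 0) -> 0  [called from locate_pivot, line 5]
  locate_pivot(4, 0) -> 0  [called from rate_window, line 20]
  rate_window([6, 8, 10, 4]) -> 0  [called from main, line 26]
Log origin:
  1: from main, line 25
  2: from grade_run, line 8
  3-6: from grade_run, line 12
  7: from grade_run, line 13
  8: from rate_window, line 19
  9-12: from locate_pivot, line 4
  13: from main, line 27
A correct fix: line 5: replace `//` with `+`.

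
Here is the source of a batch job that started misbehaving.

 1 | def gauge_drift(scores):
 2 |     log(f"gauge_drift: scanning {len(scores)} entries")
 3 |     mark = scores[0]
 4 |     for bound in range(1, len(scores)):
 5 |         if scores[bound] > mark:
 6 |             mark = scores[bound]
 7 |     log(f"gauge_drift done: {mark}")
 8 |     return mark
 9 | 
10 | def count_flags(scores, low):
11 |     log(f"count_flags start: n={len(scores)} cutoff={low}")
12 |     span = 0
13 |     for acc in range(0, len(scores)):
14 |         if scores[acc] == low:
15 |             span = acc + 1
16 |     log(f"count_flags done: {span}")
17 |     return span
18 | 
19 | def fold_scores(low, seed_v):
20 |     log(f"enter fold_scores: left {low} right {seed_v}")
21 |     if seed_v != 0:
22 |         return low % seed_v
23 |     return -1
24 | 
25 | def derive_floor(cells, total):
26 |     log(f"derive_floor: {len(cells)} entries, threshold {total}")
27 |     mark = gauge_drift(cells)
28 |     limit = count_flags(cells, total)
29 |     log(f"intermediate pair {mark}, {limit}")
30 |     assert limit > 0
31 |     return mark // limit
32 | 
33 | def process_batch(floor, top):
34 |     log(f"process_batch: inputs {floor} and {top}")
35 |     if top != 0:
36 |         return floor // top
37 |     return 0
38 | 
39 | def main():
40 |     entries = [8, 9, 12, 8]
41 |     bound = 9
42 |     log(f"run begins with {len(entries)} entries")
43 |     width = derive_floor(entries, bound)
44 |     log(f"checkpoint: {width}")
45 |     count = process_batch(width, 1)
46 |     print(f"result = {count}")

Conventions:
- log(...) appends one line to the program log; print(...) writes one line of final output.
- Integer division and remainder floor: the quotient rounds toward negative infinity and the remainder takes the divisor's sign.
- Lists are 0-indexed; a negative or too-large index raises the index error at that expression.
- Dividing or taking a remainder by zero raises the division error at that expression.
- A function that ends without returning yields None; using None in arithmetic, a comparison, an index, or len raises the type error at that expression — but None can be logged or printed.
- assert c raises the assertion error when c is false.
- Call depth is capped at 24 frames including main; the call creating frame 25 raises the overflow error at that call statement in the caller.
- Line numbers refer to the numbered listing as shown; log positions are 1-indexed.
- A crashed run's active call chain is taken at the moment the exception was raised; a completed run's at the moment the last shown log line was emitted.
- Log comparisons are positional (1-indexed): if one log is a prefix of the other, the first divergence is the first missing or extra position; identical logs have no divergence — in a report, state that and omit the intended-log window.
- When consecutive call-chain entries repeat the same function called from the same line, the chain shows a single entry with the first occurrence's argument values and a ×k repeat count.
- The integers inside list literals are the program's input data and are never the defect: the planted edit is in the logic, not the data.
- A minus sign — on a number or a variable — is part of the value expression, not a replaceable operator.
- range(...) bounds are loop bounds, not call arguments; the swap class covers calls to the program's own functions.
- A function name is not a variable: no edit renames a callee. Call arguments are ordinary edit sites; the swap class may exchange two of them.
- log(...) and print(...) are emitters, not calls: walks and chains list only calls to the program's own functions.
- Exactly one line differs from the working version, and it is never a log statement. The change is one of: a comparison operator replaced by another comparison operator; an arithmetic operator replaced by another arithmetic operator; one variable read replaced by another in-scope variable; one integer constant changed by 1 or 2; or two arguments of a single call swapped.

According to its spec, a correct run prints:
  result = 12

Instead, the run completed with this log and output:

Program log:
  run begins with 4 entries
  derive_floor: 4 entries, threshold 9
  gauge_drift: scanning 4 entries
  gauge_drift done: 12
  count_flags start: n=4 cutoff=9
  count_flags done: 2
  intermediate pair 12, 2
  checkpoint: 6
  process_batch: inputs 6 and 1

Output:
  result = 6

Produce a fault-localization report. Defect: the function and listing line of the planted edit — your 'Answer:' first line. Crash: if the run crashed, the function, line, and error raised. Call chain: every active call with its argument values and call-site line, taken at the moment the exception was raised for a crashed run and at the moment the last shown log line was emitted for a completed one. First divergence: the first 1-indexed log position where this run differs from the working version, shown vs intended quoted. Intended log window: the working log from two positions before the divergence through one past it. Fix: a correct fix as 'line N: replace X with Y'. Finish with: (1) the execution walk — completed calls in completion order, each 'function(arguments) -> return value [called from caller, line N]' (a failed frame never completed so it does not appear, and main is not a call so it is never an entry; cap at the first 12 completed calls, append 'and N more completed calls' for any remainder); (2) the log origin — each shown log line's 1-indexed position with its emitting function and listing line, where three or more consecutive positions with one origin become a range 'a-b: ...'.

Answer: the defect is in count_flags at line 15.
Key observation: Everything matches until log position 6, which reads 'count_flags done: 2' in place of 'count_flags done: 1'.
Call chain: main -> process_batch(6, 1) (called at line 45).
First divergence: position 6; shown 'count_flags done: 2' vs intended 'count_flags done: 1'.
Intended log window:
  4: gauge_drift done: 12
  5: count_flags start: n=4 cutoff=9
  6: count_flags done: 1
  7: intermediate pair 12, 1
Execution walk:
  gauge_drift([8, 9, 12, 8]) -> 12  [called from derive_floor, line 27]
  count_flags([8, 9, 12, 8], 9) -> 2  [called from derive_floor, line 28]
  derive_floor([8, 9, 12, 8], 9) -> 6  [called from main, line 43]
  process_batch(6, 1) -> 6  [called from main, line 45]
Origin of each log line:
  1: from main, line 42
  2: from derive_floor, line 26
  3: from gauge_drift, line 2
  4: from gauge_drift, line 7
  5: from count_flags, line 11
  6: from count_flags, line 16
  7: from derive_floor, line 29
  8: from main, line 44
  9: from process_batch, line 34
A correct fix: line 15: replace `acc` with `span`.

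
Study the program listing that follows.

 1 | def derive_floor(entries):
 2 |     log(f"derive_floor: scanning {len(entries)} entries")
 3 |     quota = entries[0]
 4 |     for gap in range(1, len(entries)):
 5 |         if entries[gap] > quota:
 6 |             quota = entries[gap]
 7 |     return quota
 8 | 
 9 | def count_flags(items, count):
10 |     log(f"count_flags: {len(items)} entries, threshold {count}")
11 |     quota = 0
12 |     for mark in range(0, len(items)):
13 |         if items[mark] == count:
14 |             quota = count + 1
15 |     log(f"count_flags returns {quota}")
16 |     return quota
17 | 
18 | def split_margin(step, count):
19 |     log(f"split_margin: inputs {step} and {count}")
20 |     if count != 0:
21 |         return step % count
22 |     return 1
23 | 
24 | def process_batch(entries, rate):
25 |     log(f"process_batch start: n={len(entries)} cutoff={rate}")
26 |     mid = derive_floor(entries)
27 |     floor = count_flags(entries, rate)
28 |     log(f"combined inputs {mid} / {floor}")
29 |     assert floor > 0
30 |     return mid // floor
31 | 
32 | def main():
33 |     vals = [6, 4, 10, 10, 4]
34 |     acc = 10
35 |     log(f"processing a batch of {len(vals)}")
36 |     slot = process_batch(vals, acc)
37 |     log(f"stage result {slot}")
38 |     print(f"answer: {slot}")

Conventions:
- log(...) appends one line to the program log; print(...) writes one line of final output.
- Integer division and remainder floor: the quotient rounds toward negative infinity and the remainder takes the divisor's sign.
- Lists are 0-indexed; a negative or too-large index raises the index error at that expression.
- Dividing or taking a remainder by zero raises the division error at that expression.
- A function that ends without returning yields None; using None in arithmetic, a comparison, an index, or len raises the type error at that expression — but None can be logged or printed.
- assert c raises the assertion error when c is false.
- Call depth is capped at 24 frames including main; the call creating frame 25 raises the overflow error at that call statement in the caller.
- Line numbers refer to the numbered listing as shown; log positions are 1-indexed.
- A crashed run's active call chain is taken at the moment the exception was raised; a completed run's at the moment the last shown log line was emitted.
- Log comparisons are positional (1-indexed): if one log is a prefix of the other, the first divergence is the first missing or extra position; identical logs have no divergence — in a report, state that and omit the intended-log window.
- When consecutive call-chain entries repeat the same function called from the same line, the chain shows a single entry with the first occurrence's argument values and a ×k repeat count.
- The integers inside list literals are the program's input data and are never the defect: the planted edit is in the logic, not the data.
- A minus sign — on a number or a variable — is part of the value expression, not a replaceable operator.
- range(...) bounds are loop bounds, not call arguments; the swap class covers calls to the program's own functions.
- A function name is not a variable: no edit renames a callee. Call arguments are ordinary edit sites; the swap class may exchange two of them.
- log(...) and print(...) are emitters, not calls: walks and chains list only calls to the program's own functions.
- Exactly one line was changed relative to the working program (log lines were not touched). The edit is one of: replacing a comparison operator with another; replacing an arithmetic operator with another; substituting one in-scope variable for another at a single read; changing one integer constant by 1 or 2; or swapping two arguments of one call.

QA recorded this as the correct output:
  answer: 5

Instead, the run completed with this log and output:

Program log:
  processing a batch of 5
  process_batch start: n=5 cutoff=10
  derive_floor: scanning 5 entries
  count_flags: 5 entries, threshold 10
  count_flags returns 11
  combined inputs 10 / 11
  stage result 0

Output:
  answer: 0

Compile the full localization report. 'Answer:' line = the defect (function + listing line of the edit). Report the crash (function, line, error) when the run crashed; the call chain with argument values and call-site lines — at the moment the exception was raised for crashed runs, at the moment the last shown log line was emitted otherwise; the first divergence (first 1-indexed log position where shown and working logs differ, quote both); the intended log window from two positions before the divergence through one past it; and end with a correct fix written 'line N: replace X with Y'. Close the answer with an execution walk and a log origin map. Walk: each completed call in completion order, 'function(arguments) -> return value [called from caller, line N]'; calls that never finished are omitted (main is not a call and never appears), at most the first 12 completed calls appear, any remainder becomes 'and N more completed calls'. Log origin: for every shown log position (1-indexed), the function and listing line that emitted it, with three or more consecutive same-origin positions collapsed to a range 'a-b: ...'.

Answer: the defect is in count_flags at line 14.
Key fact: The earliest visible damage is log position 5 — 'count_flags returns 11' rather than the intended 'count_flags returns 2'.
Call chain: main.
First divergence: position 5; shown 'count_flags returns 11' vs intended 'count_flags returns 2'.
Intended log window:
  3: derive_floor: scanning 5 entries
  4: count_flags: 5 entries, threshold 10
  5: count_flags returns 2
  6: combined inputs 10 / 2
Execution walk:
  derive_floor([6, 4, 10, 10, 4]) -> 10  [called from process_batch, line 26]
  count_flags([6, 4, 10, 10, 4], 10) -> 11  [called from process_batch, line 27]
  process_batch([6, 4, 10, 10, 4], 10) -> 0  [called from main, line 36]
Log origins:
  1: emitted by main (line 35)
  2: emitted by process_batch (line 25)
  3: emitted by derive_floor (line 2)
  4: emitted by count_flags (line 10)
  5: emitted by count_flags (line 15)
  6: emitted by process_batch (line 28)
  7: emitted by main (line 37)
A correct fix: line 14: replace `count` with `quota`.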